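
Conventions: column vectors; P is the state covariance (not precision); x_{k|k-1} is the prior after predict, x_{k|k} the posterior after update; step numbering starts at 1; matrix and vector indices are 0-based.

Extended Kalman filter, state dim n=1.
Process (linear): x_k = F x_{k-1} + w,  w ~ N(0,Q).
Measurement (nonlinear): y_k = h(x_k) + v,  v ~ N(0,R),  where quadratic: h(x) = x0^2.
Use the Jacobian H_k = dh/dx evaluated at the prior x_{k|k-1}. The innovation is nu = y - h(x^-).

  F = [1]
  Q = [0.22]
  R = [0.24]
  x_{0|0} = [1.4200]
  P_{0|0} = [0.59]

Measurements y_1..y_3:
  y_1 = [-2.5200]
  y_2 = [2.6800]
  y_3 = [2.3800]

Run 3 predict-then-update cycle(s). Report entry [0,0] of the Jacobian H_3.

H_jac[0,0] = -1.4993

step 1: x^-=[1.4200]  P^-=[0.8100]  H_jac=[2.8400]  S=[6.7731]  K=[0.3396]  nu=[-4.5364]  x^+=[-0.1207]  P^+=[0.0287]
step 2: x^-=[-0.1207]  P^-=[0.2487]  H_jac=[-0.2414]  S=[0.2545]  K=[-0.2359]  nu=[2.6654]  x^+=[-0.7496]  P^+=[0.2345]
step 3: x^-=[-0.7496]  P^-=[0.4545]  H_jac=[-1.4993]  S=[1.2617]  K=[-0.5401]  nu=[1.8181]  x^+=[-1.7316]  P^+=[0.0865]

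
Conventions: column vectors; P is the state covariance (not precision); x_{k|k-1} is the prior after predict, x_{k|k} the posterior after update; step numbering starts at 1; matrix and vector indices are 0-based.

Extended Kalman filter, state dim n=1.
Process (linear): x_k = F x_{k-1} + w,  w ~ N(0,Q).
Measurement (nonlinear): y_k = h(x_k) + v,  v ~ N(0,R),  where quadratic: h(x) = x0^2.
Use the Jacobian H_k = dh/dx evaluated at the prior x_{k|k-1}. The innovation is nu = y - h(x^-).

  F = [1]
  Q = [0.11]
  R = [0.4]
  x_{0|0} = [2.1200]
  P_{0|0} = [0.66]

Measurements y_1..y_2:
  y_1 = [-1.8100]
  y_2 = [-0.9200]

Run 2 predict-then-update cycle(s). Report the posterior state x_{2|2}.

step 1: x^-=[2.1200]  P^-=[0.7700]  H_jac=[4.2400]  S=[14.2428]  K=[0.2292]  nu=[-6.3044]  x^+=[0.6749]  P^+=[0.0216]
step 2: x^-=[0.6749]  P^-=[0.1316]  H_jac=[1.3497]  S=[0.6398]  K=[0.2777]  nu=[-1.3755]  x^+=[0.2929]  P^+=[0.0823]

x_post = [0.2929]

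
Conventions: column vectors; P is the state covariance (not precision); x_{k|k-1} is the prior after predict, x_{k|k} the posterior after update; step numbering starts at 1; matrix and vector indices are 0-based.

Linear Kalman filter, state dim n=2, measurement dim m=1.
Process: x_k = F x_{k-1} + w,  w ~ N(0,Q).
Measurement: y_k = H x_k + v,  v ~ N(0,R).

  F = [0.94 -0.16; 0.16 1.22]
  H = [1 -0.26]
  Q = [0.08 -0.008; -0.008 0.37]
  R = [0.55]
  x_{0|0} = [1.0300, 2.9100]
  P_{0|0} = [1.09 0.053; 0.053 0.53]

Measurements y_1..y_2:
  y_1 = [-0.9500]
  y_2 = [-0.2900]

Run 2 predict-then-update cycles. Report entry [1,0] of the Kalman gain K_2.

K[1,0] = -0.4664

step 1: x^-=[0.5026, 3.7150]  P^-=[1.0407 0.1119; 0.1119 1.2074]  S=[1.6142]  K=[0.6267; -0.1252]  nu=[-0.4867]  x^+=[0.1976, 3.7759]  P^+=[0.4067 0.2385; 0.2385 1.1822]
step 2: x^-=[-0.4184, 4.6382]  P^-=[0.3979 0.0898; 0.0898 2.2331]  S=[1.0521]  K=[0.3560; -0.4664]  nu=[1.3344]  x^+=[0.0566, 4.0158]  P^+=[0.2646 0.2645; 0.2645 2.0042]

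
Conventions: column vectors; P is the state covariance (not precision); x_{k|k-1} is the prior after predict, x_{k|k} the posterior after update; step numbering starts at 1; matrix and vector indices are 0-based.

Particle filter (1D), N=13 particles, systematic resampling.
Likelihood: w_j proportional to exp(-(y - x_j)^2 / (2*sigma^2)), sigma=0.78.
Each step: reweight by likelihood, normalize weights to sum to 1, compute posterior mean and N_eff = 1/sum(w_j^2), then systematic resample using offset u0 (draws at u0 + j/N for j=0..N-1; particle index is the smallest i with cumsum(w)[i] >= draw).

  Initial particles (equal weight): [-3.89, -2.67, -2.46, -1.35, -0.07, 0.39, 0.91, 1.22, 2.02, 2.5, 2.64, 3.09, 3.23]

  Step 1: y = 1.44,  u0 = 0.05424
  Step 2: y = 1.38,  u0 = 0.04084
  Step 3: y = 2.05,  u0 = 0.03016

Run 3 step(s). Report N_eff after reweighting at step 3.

N_eff = 10.7715

step 1: w=[0.0000, 0.0000, 0.0000, 0.0004, 0.0388, 0.1022, 0.2007, 0.2430, 0.1918, 0.1004, 0.0774, 0.0270, 0.0182]  mean=1.5007  Neff=6.0523  idx=[5, 5, 6, 6, 7, 7, 7, 8, 8, 8, 9, 10, 11]
step 2: w=[0.0535, 0.0535, 0.0998, 0.0998, 0.1171, 0.1171, 0.1171, 0.0854, 0.0854, 0.0854, 0.0427, 0.0324, 0.0108]  mean=1.3954  Neff=10.9105  idx=[0, 2, 2, 3, 4, 5, 5, 6, 6, 7, 8, 9, 11]
step 3: w=[0.0135, 0.0445, 0.0445, 0.0445, 0.0735, 0.0735, 0.0735, 0.0735, 0.0735, 0.1294, 0.1294, 0.1294, 0.0973]  mean=1.6161  Neff=10.7715  idx=[1, 3, 4, 5, 6, 7, 8, 9, 10, 10, 11, 11, 12]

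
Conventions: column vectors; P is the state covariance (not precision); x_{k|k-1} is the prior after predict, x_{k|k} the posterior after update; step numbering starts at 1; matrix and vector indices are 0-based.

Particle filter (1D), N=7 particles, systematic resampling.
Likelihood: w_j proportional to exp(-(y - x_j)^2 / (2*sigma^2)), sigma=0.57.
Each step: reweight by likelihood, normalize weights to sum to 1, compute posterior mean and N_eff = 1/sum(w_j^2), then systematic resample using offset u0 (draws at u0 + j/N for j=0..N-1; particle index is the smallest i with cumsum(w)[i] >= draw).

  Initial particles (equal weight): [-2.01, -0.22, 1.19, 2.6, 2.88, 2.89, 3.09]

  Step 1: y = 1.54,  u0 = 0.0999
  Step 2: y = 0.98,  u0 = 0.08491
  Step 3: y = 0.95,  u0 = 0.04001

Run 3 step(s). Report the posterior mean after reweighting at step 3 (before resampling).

post_mean = 1.1900

step 1: w=[0.0000, 0.0073, 0.7124, 0.1526, 0.0543, 0.0521, 0.0213]  mean=1.6156  Neff=1.8623  idx=[2, 2, 2, 2, 2, 3, 5]
step 2: w=[0.1991, 0.1991, 0.1991, 0.1991, 0.1991, 0.0038, 0.0008]  mean=1.1966  Neff=5.0452  idx=[0, 1, 1, 2, 3, 4, 4]
step 3: w=[0.1429, 0.1429, 0.1429, 0.1429, 0.1429, 0.1429, 0.1429]  mean=1.1900  Neff=7.0000  idx=[0, 1, 2, 3, 4, 5, 6]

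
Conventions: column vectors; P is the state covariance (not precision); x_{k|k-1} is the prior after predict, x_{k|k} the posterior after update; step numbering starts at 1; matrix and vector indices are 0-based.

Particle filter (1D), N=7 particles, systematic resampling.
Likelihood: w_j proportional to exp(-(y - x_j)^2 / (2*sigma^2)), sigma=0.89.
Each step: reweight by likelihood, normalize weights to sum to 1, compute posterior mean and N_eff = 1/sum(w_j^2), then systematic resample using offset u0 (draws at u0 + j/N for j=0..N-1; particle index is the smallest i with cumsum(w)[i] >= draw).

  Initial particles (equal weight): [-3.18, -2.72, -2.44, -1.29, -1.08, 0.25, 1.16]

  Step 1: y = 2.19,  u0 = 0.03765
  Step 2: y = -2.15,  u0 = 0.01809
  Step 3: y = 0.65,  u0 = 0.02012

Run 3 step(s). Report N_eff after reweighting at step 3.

N_eff = 6.9967

step 1: w=[0.0000, 0.0000, 0.0000, 0.0008, 0.0019, 0.1533, 0.8440]  mean=1.0143  Neff=1.3590  idx=[5, 6, 6, 6, 6, 6, 6]
step 2: w=[0.8158, 0.0307, 0.0307, 0.0307, 0.0307, 0.0307, 0.0307]  mean=0.4176  Neff=1.4899  idx=[0, 0, 0, 0, 0, 0, 2]
step 3: w=[0.1441, 0.1441, 0.1441, 0.1441, 0.1441, 0.1441, 0.1353]  mean=0.3731  Neff=6.9967  idx=[0, 1, 2, 3, 4, 5, 6]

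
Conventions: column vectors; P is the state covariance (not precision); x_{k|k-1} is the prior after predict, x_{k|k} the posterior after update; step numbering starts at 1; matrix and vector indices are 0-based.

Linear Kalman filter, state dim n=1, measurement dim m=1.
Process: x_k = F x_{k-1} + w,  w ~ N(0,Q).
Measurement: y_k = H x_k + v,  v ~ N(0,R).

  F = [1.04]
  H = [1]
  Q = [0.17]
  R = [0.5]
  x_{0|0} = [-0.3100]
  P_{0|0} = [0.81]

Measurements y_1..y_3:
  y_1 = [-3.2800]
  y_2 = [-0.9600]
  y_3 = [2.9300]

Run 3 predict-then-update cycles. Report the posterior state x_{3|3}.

x_post = [0.4770]

step 1: x^-=[-0.3224]  P^-=[1.0461]  S=[1.5461]  K=[0.6766]  nu=[-2.9576]  x^+=[-2.3235]  P^+=[0.3383]
step 2: x^-=[-2.4165]  P^-=[0.5359]  S=[1.0359]  K=[0.5173]  nu=[1.4565]  x^+=[-1.6630]  P^+=[0.2587]
step 3: x^-=[-1.7295]  P^-=[0.4498]  S=[0.9498]  K=[0.4736]  nu=[4.6595]  x^+=[0.4770]  P^+=[0.2368]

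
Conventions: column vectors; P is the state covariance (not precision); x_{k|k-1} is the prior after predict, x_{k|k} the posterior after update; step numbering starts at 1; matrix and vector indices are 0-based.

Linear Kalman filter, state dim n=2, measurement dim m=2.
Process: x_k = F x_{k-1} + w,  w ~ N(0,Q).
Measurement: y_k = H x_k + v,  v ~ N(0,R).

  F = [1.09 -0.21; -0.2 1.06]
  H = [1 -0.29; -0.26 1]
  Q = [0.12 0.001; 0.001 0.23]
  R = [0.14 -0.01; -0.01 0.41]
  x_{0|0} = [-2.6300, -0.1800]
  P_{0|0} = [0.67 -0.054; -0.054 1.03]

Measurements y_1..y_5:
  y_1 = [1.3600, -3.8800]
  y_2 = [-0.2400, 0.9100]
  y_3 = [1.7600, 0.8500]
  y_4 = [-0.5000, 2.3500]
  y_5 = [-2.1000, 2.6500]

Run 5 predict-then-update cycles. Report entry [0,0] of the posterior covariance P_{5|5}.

step 1: x^-=[-2.8289, 0.3352]  P^-=[0.9862 -0.4390; -0.4390 1.4370]  S=[1.5016 -1.1552; -1.1552 2.1419]  K=[0.8405 0.1286; -0.0218 0.7124]  nu=[4.2861, -4.9507]  x^+=[0.1366, -3.2852]  P^+=[0.1398 0.0807; 0.0807 0.3133]
step 2: x^-=[0.8388, -3.5096]  P^-=[0.2629 -0.0026; -0.0026 0.5534]  S=[0.4510 -0.2417; -0.2417 0.9825]  K=[0.6289 0.0824; -0.0685 0.5471]  nu=[-2.0966, 4.6377]  x^+=[-0.0974, -0.8288]  P^+=[0.1030 0.0543; 0.0543 0.2391]
step 3: x^-=[0.0679, -0.8591]  P^-=[0.2280 -0.0097; -0.0097 0.4798]  S=[0.4140 -0.2188; -0.2188 0.9102]  K=[0.5929 0.0668; -0.0909 0.5080]  nu=[1.4430, 1.7267]  x^+=[1.0387, -0.1131]  P^+=[0.0958 0.0463; 0.0463 0.2212]
step 4: x^-=[1.1559, -0.3277]  P^-=[0.2223 -0.0136; -0.0136 0.4628]  S=[0.4092 -0.2167; -0.2167 0.8949]  K=[0.5859 0.0620; -0.0979 0.4974]  nu=[-1.7509, 2.9782]  x^+=[0.3148, 1.3251]  P^+=[0.0942 0.0441; 0.0441 0.2164]
step 5: x^-=[0.0648, 1.3416]  P^-=[0.2213 -0.0149; -0.0149 0.4582]  S=[0.4085 -0.2165; -0.2165 0.8909]  K=[0.5845 0.0607; -0.0999 0.4944]  nu=[-1.7758, 1.3252]  x^+=[-0.8926, 2.1741]  P^+=[0.0938 0.0434; 0.0434 0.2150]

P_post[0,0] = 0.0938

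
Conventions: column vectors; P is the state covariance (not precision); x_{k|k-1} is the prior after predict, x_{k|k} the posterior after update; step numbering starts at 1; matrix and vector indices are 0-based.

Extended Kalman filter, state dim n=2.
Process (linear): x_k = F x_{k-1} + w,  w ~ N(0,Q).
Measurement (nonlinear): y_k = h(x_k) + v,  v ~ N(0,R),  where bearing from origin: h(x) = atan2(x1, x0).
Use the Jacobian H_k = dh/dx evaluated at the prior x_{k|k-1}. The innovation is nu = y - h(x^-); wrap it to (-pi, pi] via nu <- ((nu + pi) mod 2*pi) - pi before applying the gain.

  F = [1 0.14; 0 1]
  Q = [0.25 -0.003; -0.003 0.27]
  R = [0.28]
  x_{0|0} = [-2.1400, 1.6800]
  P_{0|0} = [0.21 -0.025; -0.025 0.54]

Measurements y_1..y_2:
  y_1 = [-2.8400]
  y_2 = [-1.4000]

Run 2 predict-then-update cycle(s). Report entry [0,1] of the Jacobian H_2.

step 1: x^-=[-1.9048, 1.6800]  P^-=[0.4636 0.0476; 0.0476 0.8100]  H_jac=[-0.2604 -0.2953]  S=[0.3894]  K=[-0.3462; -0.6461]  nu=[1.0244]  x^+=[-2.2594, 1.0182]  P^+=[0.4169 -0.0395; -0.0395 0.6475]
step 2: x^-=[-2.1168, 1.0182]  P^-=[0.6686 0.0482; 0.0482 0.9175]  H_jac=[-0.1845 -0.3836]  S=[0.4446]  K=[-0.3190; -0.8116]  nu=[2.1899]  x^+=[-2.8155, -0.7592]  P^+=[0.6233 -0.0670; -0.0670 0.6246]

H_jac[0,1] = -0.3836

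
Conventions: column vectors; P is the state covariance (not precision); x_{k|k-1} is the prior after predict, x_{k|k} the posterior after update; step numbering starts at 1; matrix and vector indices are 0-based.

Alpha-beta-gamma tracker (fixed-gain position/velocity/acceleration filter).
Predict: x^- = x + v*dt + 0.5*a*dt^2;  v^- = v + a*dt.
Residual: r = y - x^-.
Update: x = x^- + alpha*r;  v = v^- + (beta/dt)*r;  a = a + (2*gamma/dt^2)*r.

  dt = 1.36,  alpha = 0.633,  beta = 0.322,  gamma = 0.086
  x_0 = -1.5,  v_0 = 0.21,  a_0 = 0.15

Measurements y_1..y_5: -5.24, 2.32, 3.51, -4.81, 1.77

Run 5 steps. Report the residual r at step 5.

resid = 2.6873

step 1: x_pred=-1.0757  r=-4.1643  x^+=-3.7117  v^+=-0.5720  a^+=-0.2373
step 2: x_pred=-4.7090  r=7.0290  x^+=-0.2596  v^+=0.7696  a^+=0.4164
step 3: x_pred=1.1721  r=2.3379  x^+=2.6520  v^+=1.8894  a^+=0.6338
step 4: x_pred=5.8077  r=-10.6177  x^+=-0.9133  v^+=0.2375  a^+=-0.3536
step 5: x_pred=-0.9173  r=2.6873  x^+=0.7838  v^+=0.3929  a^+=-0.1037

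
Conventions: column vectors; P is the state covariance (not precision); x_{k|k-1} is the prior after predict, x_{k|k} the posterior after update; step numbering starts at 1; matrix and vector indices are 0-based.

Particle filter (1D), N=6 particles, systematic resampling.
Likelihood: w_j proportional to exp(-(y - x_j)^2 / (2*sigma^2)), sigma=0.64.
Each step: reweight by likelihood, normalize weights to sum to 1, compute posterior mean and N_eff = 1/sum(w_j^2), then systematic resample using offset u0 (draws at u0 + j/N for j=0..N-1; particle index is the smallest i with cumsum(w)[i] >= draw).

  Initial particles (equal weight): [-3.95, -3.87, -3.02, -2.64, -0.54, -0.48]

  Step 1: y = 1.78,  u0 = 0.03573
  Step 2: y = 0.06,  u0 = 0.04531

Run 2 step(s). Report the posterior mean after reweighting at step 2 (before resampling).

post_mean = -0.5087

step 1: w=[0.0000, 0.0000, 0.0000, 0.0000, 0.4169, 0.5831]  mean=-0.5050  Neff=1.9463  idx=[4, 4, 4, 5, 5, 5]
step 2: w=[0.1597, 0.1597, 0.1597, 0.1736, 0.1736, 0.1736]  mean=-0.5087  Neff=5.9896  idx=[0, 1, 2, 3, 4, 5]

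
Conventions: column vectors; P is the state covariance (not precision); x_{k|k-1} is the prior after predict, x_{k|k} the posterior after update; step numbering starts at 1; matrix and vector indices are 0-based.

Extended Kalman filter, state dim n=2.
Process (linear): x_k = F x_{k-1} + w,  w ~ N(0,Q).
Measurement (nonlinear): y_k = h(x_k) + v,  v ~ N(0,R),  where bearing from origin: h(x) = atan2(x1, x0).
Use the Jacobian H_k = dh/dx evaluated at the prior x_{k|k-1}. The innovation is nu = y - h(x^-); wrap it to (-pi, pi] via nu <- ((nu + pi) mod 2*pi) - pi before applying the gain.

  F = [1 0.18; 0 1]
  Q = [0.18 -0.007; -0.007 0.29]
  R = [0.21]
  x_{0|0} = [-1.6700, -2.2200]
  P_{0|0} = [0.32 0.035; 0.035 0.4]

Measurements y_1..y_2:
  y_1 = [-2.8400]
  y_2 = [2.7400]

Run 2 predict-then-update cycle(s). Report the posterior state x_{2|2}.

step 1: x^-=[-2.0696, -2.2200]  P^-=[0.5256 0.1000; 0.1000 0.6900]  H_jac=[0.2410 -0.2247]  S=[0.2645]  K=[0.3939; -0.4949]  nu=[-0.5189]  x^+=[-2.2740, -1.9632]  P^+=[0.4845 0.1516; 0.1516 0.6252]
step 2: x^-=[-2.6273, -1.9632]  P^-=[0.7393 0.2571; 0.2571 0.9152]  H_jac=[0.1825 -0.2442]  S=[0.2663]  K=[0.2709; -0.6632]  nu=[-1.0433]  x^+=[-2.9100, -1.2713]  P^+=[0.7198 0.3049; 0.3049 0.7981]

x_post = [-2.9100, -1.2713]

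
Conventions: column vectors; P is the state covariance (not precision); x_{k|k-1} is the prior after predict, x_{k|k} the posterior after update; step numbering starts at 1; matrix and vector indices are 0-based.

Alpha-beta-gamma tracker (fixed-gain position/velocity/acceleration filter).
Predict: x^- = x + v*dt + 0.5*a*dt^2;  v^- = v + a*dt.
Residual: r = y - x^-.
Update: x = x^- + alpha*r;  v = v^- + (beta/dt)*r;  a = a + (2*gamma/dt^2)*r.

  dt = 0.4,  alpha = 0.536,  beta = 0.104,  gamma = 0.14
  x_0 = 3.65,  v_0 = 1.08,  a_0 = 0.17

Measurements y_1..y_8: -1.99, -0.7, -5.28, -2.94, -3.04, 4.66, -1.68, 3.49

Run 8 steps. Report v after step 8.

step 1: x_pred=4.0956  r=-6.0856  x^+=0.8337  v^+=-0.4343  a^+=-10.4798
step 2: x_pred=-0.1784  r=-0.5216  x^+=-0.4580  v^+=-4.7618  a^+=-11.3927
step 3: x_pred=-3.2741  r=-2.0059  x^+=-4.3493  v^+=-9.8404  a^+=-14.9030
step 4: x_pred=-9.4777  r=6.5377  x^+=-5.9735  v^+=-14.1018  a^+=-3.4621
step 5: x_pred=-11.8912  r=8.8512  x^+=-7.1469  v^+=-13.1853  a^+=12.0274
step 6: x_pred=-11.4589  r=16.1189  x^+=-2.8192  v^+=-4.1834  a^+=40.2355
step 7: x_pred=-1.2737  r=-0.4063  x^+=-1.4915  v^+=11.8051  a^+=39.5245
step 8: x_pred=6.3925  r=-2.9025  x^+=4.8368  v^+=26.8602  a^+=34.4450

v_post = 26.8602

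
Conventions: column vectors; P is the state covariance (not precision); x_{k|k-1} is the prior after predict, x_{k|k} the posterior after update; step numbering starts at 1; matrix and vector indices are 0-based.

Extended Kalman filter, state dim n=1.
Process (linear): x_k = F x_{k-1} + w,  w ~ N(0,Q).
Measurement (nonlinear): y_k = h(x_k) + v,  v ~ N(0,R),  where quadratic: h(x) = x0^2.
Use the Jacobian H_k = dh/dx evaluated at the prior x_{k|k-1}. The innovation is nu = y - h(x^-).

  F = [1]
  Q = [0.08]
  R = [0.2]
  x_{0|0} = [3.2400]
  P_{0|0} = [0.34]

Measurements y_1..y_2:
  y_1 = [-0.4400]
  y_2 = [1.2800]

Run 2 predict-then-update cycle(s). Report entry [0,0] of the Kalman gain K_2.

K[0,0] = 0.2568

step 1: x^-=[3.2400]  P^-=[0.4200]  H_jac=[6.4800]  S=[17.8360]  K=[0.1526]  nu=[-10.9376]  x^+=[1.5710]  P^+=[0.0047]
step 2: x^-=[1.5710]  P^-=[0.0847]  H_jac=[3.1421]  S=[1.0363]  K=[0.2568]  nu=[-1.1881]  x^+=[1.2659]  P^+=[0.0163]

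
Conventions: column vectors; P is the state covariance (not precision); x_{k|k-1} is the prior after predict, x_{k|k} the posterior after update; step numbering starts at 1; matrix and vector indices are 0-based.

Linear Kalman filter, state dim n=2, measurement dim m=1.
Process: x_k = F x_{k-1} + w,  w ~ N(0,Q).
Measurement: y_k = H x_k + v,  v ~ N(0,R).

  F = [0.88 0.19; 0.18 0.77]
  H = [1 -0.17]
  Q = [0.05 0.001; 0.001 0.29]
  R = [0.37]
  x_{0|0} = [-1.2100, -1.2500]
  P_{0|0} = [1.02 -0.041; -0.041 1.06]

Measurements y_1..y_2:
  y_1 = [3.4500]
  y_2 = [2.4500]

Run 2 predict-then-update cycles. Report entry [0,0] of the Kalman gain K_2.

step 1: x^-=[-1.3023, -1.1803]  P^-=[0.8644 0.2885; 0.2885 0.9402]  S=[1.1635]  K=[0.7008; 0.1106]  nu=[4.5516]  x^+=[1.8875, -0.6771]  P^+=[0.2930 0.1983; 0.1983 0.9259]
step 2: x^-=[1.5323, -0.1816]  P^-=[0.3766 0.3240; 0.3240 0.9035]  S=[0.6626]  K=[0.4853; 0.2572]  nu=[0.8868]  x^+=[1.9627, 0.0465]  P^+=[0.2206 0.2413; 0.2413 0.8596]

K[0,0] = 0.4853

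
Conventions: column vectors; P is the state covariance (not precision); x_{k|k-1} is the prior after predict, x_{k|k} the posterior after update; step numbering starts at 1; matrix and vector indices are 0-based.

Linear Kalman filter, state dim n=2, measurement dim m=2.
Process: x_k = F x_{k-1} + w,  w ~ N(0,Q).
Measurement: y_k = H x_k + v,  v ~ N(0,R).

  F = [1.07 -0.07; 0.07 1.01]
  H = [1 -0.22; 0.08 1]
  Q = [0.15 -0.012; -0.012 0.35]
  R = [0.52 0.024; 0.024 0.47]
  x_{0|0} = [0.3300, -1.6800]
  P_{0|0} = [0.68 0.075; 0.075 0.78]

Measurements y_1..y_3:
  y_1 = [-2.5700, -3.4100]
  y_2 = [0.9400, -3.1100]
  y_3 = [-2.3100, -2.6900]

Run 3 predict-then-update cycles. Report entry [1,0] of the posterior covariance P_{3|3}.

step 1: x^-=[0.4707, -1.6737]  P^-=[0.9211 0.0645; 0.0645 1.1596]  S=[1.4689 -0.0941; -0.0941 1.6458]  K=[0.6251 0.1197; -0.0848 0.7029]  nu=[-3.4089, -1.7740]  x^+=[-1.8725, -2.6316]  P^+=[0.3377 0.0442; 0.0442 0.3248]
step 2: x^-=[-1.8194, -2.7890]  P^-=[0.5315 0.0379; 0.0379 0.6892]  S=[1.0682 -0.0478; -0.0478 1.1687]  K=[0.4938 0.0891; -0.0801 0.5891]  nu=[2.1458, -0.1755]  x^+=[-0.7755, -3.0641]  P^+=[0.2660 0.0324; 0.0324 0.2723]
step 3: x^-=[-0.6152, -3.1491]  P^-=[0.4511 0.0236; 0.0236 0.6337]  S=[0.9914 -0.0562; -0.0562 1.1104]  K=[0.4541 0.0767; -0.0847 0.5681]  nu=[-2.3875, 0.5083]  x^+=[-1.6605, -2.6581]  P^+=[0.2440 0.0274; 0.0274 0.2628]

P_post[1,0] = 0.0274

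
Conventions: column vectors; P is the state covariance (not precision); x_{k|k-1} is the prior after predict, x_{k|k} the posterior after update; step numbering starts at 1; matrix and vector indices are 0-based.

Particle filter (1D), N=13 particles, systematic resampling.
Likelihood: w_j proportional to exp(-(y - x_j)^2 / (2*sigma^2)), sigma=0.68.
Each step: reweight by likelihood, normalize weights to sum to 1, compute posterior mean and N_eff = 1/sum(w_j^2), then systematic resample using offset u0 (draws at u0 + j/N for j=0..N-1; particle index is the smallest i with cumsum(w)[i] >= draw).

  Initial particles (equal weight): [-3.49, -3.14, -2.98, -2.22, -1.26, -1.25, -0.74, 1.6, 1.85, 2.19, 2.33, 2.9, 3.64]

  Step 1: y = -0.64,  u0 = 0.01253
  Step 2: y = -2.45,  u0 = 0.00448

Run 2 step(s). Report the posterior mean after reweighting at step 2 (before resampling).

step 1: w=[0.0001, 0.0005, 0.0011, 0.0281, 0.2755, 0.2792, 0.4130, 0.0018, 0.0005, 0.0001, 0.0000, 0.0000, 0.0000]  mean=-1.0652  Neff=3.0742  idx=[3, 4, 4, 4, 5, 5, 5, 5, 6, 6, 6, 6, 6]
step 2: w=[0.3567, 0.0817, 0.0817, 0.0817, 0.0796, 0.0796, 0.0796, 0.0796, 0.0160, 0.0160, 0.0160, 0.0160, 0.0160]  mean=-1.5576  Neff=5.7526  idx=[0, 0, 0, 0, 0, 1, 2, 3, 4, 5, 6, 7, 8]

post_mean = -1.5576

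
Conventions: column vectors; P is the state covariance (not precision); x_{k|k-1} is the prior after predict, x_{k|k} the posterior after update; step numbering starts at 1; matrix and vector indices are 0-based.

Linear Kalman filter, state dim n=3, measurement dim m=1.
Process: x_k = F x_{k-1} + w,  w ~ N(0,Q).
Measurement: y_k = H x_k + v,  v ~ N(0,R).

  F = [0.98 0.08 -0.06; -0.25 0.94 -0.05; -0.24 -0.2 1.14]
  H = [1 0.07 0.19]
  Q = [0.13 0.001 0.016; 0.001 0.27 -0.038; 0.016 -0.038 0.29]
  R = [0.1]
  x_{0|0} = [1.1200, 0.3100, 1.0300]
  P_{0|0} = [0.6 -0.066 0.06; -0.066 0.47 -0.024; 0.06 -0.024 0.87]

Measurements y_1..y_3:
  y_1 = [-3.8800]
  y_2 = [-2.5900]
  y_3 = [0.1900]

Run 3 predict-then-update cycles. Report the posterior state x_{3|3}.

step 1: x^-=[1.0606, -0.0401, 0.8434]  P^-=[0.6952 -0.1681 -0.1125; -0.1681 0.7597 -0.1707; -0.1125 -0.1707 1.4458]  S=[0.7803]  K=[0.8485; -0.1889; 0.1925]  nu=[-5.0980]  x^+=[-3.2650, 0.9227, -0.1381]  P^+=[0.1335 -0.0431 -0.2400; -0.0431 0.7319 -0.1423; -0.2400 -0.1423 1.4169]
step 2: x^-=[-3.1176, 1.6905, 0.4416]  P^-=[0.2908 0.0055 -0.4010; 0.0055 0.9562 -0.3292; -0.4010 -0.3292 2.3604]  S=[0.3203]  K=[0.6712; 0.0309; 0.0763]  nu=[0.3253]  x^+=[-2.8992, 1.7006, 0.4664]  P^+=[0.1465 -0.0011 -0.4174; -0.0011 0.9559 -0.3300; -0.4174 -0.3300 2.3585]
step 3: x^-=[-2.7332, 2.3000, 0.8874]  P^-=[0.3374 0.0772 -0.7012; 0.0772 1.1508 -0.5861; -0.7012 -0.5861 3.7806]  S=[0.3083]  K=[0.6798; 0.1504; -0.0776]  nu=[2.5936]  x^+=[-0.9700, 2.6902, 0.6861]  P^+=[0.1949 0.0457 -0.6849; 0.0457 1.1438 -0.5825; -0.6849 -0.5825 3.7787]

x_post = [-0.9700, 2.6902, 0.6861]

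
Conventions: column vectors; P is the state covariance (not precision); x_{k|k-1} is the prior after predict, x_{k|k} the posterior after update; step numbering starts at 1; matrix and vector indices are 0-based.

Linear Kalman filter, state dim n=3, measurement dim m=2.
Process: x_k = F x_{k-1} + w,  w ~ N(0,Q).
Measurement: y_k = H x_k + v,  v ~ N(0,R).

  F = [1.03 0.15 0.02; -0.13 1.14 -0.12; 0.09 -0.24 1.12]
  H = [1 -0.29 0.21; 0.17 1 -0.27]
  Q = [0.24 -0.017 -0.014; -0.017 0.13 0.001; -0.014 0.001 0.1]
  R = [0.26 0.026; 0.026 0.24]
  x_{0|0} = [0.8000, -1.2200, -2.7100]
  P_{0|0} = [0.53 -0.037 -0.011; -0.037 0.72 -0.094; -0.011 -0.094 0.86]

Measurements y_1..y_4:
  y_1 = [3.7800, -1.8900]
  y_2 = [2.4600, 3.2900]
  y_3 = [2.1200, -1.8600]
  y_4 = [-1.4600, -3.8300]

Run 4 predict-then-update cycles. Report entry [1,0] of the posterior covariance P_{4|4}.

P_post[1,0] = -0.0112

step 1: x^-=[0.5868, -1.1696, -2.6704]  P^-=[0.8064 -0.0087 0.0091; -0.0087 1.1234 -0.4437; 0.0091 -0.4437 1.2745]  S=[1.2800 -0.3733; -0.3733 1.7154]  K=[0.6992 0.2256; -0.1314 0.6953; 0.1954 -0.4158]  nu=[3.4148, -1.5412]  x^+=[2.6269, -2.6897, -1.3621]  P^+=[0.2110 0.0102 -0.0970; 0.0102 0.2039 0.1562; -0.0970 0.1562 0.8683]
step 2: x^-=[2.2751, -3.2443, -0.6436]  P^-=[0.4689 0.0124 -0.0713; 0.0124 0.3622 0.0465; -0.0713 0.0465 1.0986]  S=[0.7650 -0.0197; -0.0197 0.6815]  K=[0.5933 0.1806; -0.0951 0.5134; 0.1809 -0.3795]  nu=[-0.6207, 5.9738]  x^+=[2.9853, -0.1182, -3.0230]  P^+=[0.1816 -0.0020 -0.1105; -0.0020 0.1737 0.1950; -0.1105 0.1950 0.9727]
step 3: x^-=[2.9967, -0.1601, -3.0888]  P^-=[0.4330 -0.0013 -0.0771; -0.0013 0.3166 0.0923; -0.0771 0.0923 1.2046]  S=[0.7299 -0.0171; -0.0171 0.6138]  K=[0.5755 0.1677; -0.0900 0.4724; 0.1951 -0.3955]  nu=[-0.2745, -3.0433]  x^+=[2.3283, -1.5731, -1.9388]  P^+=[0.1773 -0.0078 -0.1216; -0.0078 0.1723 0.2220; -0.1216 0.2220 1.0782]
step 4: x^-=[2.1234, -1.8634, -1.5843]  P^-=[0.4263 -0.0064 -0.0821; -0.0064 0.3102 0.1146; -0.0821 0.1146 1.3204]  S=[0.7259 -0.0202; -0.0202 0.6022]  K=[0.5707 0.1656; -0.0868 0.4590; 0.2115 -0.4177]  nu=[-3.7911, -2.7553]  x^+=[-0.4964, -2.7988, -1.2351]  P^+=[0.1772 -0.0112 -0.1321; -0.0112 0.1763 0.2461; -0.1321 0.2461 1.1793]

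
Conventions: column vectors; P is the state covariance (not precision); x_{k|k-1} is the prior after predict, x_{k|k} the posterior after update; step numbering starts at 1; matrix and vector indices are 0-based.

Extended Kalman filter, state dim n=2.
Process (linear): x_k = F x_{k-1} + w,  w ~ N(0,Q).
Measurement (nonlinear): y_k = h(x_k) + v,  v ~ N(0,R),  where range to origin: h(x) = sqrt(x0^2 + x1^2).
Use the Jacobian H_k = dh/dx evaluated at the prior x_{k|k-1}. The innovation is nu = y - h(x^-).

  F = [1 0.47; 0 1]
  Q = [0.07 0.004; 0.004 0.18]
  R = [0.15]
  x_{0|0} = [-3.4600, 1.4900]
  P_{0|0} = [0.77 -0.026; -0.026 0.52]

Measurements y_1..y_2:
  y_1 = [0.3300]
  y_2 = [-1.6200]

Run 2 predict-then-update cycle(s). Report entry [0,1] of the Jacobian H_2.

step 1: x^-=[-2.7597, 1.4900]  P^-=[0.9304 0.2224; 0.2224 0.7000]  H_jac=[-0.8799 0.4751]  S=[0.8425]  K=[-0.8464; 0.1625]  nu=[-2.8062]  x^+=[-0.3845, 1.0341]  P^+=[0.3269 0.3382; 0.3382 0.6778]
step 2: x^-=[0.1015, 1.0341]  P^-=[0.8646 0.6608; 0.6608 0.8578]  H_jac=[0.0977 0.9952]  S=[1.1363]  K=[0.6531; 0.8081]  nu=[-2.6591]  x^+=[-1.6350, -1.1146]  P^+=[0.3799 0.0611; 0.0611 0.1158]

H_jac[0,1] = 0.9952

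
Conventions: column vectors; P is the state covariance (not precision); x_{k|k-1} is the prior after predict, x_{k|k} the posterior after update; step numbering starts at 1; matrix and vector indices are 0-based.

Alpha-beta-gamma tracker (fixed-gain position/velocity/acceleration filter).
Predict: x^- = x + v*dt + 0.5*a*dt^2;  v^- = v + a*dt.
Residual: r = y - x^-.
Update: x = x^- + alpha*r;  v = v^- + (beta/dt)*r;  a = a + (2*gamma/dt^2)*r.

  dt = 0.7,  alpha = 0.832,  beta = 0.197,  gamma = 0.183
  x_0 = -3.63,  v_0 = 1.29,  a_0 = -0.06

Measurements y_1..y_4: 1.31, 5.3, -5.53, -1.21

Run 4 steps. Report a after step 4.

step 1: x_pred=-2.7417  r=4.0517  x^+=0.6293  v^+=2.3883  a^+=2.9664
step 2: x_pred=3.0279  r=2.2721  x^+=4.9183  v^+=5.1042  a^+=4.6635
step 3: x_pred=9.6338  r=-15.1638  x^+=-2.9825  v^+=4.1011  a^+=-6.6629
step 4: x_pred=-1.7441  r=0.5341  x^+=-1.2997  v^+=-0.4126  a^+=-6.2639

a_post = -6.2639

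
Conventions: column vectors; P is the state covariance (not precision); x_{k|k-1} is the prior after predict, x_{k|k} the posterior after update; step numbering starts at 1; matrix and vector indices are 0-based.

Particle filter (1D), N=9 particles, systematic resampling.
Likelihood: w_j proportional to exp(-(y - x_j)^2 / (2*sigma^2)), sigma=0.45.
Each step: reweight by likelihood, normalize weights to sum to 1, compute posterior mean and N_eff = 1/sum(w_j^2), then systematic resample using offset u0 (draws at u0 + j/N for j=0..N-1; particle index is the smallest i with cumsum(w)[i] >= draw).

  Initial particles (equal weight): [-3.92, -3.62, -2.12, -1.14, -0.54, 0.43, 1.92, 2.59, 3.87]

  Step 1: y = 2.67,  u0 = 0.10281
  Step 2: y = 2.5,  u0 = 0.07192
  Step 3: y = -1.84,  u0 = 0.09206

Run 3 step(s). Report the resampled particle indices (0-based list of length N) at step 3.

step 1: w=[0.0000, 0.0000, 0.0000, 0.0000, 0.0000, 0.0000, 0.1975, 0.7798, 0.0226]  mean=2.4866  Neff=1.5440  idx=[6, 7, 7, 7, 7, 7, 7, 7, 8]
step 2: w=[0.0596, 0.1341, 0.1341, 0.1341, 0.1341, 0.1341, 0.1341, 0.1341, 0.0013]  mean=2.5517  Neff=7.7204  idx=[1, 1, 2, 3, 4, 5, 6, 6, 7]
step 3: w=[0.1111, 0.1111, 0.1111, 0.1111, 0.1111, 0.1111, 0.1111, 0.1111, 0.1111]  mean=2.5900  Neff=9.0000  idx=[0, 1, 2, 3, 4, 5, 6, 7, 8]

resampled_idx = [0, 1, 2, 3, 4, 5, 6, 7, 8]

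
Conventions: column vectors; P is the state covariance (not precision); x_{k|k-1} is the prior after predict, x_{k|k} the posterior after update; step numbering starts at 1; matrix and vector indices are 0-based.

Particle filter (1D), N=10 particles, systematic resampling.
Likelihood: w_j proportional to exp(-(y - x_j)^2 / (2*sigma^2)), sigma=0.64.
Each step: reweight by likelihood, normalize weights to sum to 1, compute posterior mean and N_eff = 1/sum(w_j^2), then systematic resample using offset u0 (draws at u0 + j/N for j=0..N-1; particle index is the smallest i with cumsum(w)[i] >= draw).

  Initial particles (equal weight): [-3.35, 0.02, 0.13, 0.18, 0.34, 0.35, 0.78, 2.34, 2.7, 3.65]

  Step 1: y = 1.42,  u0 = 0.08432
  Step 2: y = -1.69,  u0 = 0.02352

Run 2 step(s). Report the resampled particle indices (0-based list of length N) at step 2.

step 1: w=[0.0000, 0.0465, 0.0668, 0.0779, 0.1226, 0.1259, 0.3089, 0.1812, 0.0689, 0.0012]  mean=0.9648  Neff=5.6628  idx=[2, 3, 4, 5, 6, 6, 6, 7, 7, 8]
step 2: w=[0.3809, 0.3041, 0.1420, 0.1351, 0.0127, 0.0127, 0.0127, 0.0000, 0.0000, 0.0000]  mean=0.2294  Neff=3.6176  idx=[0, 0, 0, 0, 1, 1, 1, 2, 2, 3]

resampled_idx = [0, 0, 0, 0, 1, 1, 1, 2, 2, 3]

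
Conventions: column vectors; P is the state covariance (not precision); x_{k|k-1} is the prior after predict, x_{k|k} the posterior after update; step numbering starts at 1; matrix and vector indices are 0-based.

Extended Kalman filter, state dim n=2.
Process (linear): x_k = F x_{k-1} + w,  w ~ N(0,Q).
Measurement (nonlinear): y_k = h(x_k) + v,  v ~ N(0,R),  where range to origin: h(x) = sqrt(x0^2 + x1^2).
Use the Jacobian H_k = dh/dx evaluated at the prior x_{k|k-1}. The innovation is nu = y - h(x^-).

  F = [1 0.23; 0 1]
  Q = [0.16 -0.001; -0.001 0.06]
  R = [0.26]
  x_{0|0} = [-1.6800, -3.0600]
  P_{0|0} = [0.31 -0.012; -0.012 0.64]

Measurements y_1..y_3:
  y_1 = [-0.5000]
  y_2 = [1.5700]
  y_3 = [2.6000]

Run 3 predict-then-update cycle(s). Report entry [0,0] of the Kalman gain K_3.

K[0,0] = -0.5341

step 1: x^-=[-2.3838, -3.0600]  P^-=[0.4983 0.1342; 0.1342 0.7000]  H_jac=[-0.6146 -0.7889]  S=[1.0140]  K=[-0.4064; -0.6259]  nu=[-4.3789]  x^+=[-0.6040, -0.3190]  P^+=[0.3308 -0.1238; -0.1238 0.3027]
step 2: x^-=[-0.6774, -0.3190]  P^-=[0.4499 -0.0551; -0.0551 0.3627]  H_jac=[-0.9047 -0.4261]  S=[0.6516]  K=[-0.5886; -0.1606]  nu=[0.8213]  x^+=[-1.1608, -0.4509]  P^+=[0.2241 -0.1167; -0.1167 0.3459]
step 3: x^-=[-1.2645, -0.4509]  P^-=[0.3487 -0.0382; -0.0382 0.4059]  H_jac=[-0.9419 -0.3359]  S=[0.5910]  K=[-0.5341; -0.1698]  nu=[1.2575]  x^+=[-1.9361, -0.6645]  P^+=[0.1802 -0.0918; -0.0918 0.3889]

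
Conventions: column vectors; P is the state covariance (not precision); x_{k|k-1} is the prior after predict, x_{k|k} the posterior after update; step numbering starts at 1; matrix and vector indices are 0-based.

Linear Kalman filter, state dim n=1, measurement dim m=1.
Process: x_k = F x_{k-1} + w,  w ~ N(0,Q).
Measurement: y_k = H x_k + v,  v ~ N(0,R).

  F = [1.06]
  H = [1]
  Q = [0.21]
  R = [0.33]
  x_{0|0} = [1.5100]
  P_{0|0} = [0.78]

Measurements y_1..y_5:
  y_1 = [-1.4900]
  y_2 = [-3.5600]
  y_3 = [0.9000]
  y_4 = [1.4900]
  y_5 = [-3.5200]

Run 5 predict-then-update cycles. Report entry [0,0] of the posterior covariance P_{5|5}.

P_post[0,0] = 0.1844

step 1: x^-=[1.6006]  P^-=[1.0864]  S=[1.4164]  K=[0.7670]  nu=[-3.0906]  x^+=[-0.7699]  P^+=[0.2531]
step 2: x^-=[-0.8161]  P^-=[0.4944]  S=[0.8244]  K=[0.5997]  nu=[-2.7439]  x^+=[-2.4617]  P^+=[0.1979]
step 3: x^-=[-2.6094]  P^-=[0.4324]  S=[0.7624]  K=[0.5671]  nu=[3.5094]  x^+=[-0.6191]  P^+=[0.1872]
step 4: x^-=[-0.6562]  P^-=[0.4203]  S=[0.7503]  K=[0.5602]  nu=[2.1462]  x^+=[0.5460]  P^+=[0.1849]
step 5: x^-=[0.5788]  P^-=[0.4177]  S=[0.7477]  K=[0.5586]  nu=[-4.0988]  x^+=[-1.7110]  P^+=[0.1844]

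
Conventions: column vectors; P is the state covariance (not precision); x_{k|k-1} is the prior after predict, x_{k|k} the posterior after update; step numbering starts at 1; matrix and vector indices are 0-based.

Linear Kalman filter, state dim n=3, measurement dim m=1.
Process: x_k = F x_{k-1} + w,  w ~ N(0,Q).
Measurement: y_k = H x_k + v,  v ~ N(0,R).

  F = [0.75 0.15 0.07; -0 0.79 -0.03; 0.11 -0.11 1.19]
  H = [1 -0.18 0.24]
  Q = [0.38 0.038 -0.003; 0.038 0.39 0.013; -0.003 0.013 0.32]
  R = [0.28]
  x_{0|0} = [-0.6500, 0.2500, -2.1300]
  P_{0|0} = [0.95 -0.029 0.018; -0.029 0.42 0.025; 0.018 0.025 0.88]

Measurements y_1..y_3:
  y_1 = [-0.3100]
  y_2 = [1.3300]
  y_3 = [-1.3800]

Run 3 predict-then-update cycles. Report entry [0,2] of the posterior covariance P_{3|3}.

step 1: x^-=[-0.5991, 0.2614, -2.6337]  P^-=[0.9240 0.0696 0.1641; 0.0696 0.6517 -0.0339; 0.1641 -0.0339 1.5816]  S=[1.3729]  K=[0.6926; -0.0407; 0.4005]  nu=[0.9682]  x^+=[0.0715, 0.2220, -2.2459]  P^+=[0.2654 0.1083 -0.2167; 0.1083 0.6495 -0.0115; -0.2167 -0.0115 1.3614]
step 2: x^-=[-0.0703, 0.2428, -2.6892]  P^-=[0.5520 0.1805 -0.0826; 0.1805 0.7971 -0.0928; -0.0826 -0.0928 2.2026]  S=[0.8880]  K=[0.5626; 0.0167; 0.5211]  nu=[2.0894]  x^+=[1.1053, 0.2776, -1.6004]  P^+=[0.2708 0.1722 -0.3429; 0.1722 0.7969 -0.1005; -0.3429 -0.1005 1.9615]
step 3: x^-=[0.7586, 0.2673, -1.8135]  P^-=[0.5605 0.2330 -0.1677; 0.2330 0.8938 -0.2050; -0.1677 -0.2050 3.0430]  S=[0.8981]  K=[0.5326; 0.0255; 0.6676]  nu=[-1.6552]  x^+=[-0.1230, 0.2252, -2.9184]  P^+=[0.3057 0.2208 -0.4870; 0.2208 0.8933 -0.2203; -0.4870 -0.2203 2.6427]

P_post[0,2] = -0.4870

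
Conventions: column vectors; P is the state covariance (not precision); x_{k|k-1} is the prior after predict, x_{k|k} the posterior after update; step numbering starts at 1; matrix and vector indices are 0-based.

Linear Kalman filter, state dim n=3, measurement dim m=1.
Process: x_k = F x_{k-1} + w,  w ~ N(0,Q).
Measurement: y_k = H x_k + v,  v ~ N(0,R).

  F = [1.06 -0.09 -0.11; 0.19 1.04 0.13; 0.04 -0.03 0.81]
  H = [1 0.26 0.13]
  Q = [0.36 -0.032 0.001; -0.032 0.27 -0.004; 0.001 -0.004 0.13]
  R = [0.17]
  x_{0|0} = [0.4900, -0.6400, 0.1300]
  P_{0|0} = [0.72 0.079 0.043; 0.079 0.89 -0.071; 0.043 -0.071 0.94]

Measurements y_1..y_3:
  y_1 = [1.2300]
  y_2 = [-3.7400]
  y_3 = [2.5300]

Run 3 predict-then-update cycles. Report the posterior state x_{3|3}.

step 1: x^-=[0.5627, -0.5556, 0.1441]  P^-=[1.1611 0.1160 -0.0109; 0.1160 1.2886 0.0228; -0.0109 0.0228 0.7547]  S=[1.4899]  K=[0.7986; 0.3047; 0.0625]  nu=[0.7930]  x^+=[1.1960, -0.3140, 0.1937]  P^+=[0.2109 -0.2466 -0.0853; -0.2466 1.1503 -0.0055; -0.0853 -0.0055 0.7489]
step 2: x^-=[1.2747, -0.0741, 0.2141]  P^-=[0.6822 -0.3848 -0.1174; -0.3848 1.4313 0.0135; -0.1174 0.0135 0.6181]  S=[0.7297]  K=[0.7769; -0.0149; -0.0460]  nu=[-5.0233]  x^+=[-2.6278, 0.0007, 0.4452]  P^+=[0.2418 -0.3763 -0.0913; -0.3763 1.4311 0.0130; -0.0913 0.0130 0.6165]
step 3: x^-=[-2.8345, -0.4407, 0.2554]  P^-=[0.7441 -0.5468 -0.1054; -0.5468 1.6873 0.0010; -0.1054 0.0010 0.5305]  S=[0.7254]  K=[0.8108; -0.1488; -0.0499]  nu=[5.4459]  x^+=[1.5813, -1.2513, -0.0164]  P^+=[0.2671 -0.4593 -0.0761; -0.4593 1.6713 -0.0044; -0.0761 -0.0044 0.5287]

x_post = [1.5813, -1.2513, -0.0164]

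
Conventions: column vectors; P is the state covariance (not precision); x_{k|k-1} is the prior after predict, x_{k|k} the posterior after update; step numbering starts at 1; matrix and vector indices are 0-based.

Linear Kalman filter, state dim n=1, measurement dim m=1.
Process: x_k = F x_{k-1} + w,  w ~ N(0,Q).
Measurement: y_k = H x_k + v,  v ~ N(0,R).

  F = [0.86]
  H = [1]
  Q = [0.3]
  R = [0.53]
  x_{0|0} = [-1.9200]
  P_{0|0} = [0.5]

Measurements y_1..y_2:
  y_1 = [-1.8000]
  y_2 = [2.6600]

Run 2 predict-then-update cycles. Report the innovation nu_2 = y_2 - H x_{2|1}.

step 1: x^-=[-1.6512]  P^-=[0.6698]  S=[1.1998]  K=[0.5583]  nu=[-0.1488]  x^+=[-1.7343]  P^+=[0.2959]
step 2: x^-=[-1.4915]  P^-=[0.5188]  S=[1.0488]  K=[0.4947]  nu=[4.1515]  x^+=[0.5622]  P^+=[0.2622]

innov = [4.1515]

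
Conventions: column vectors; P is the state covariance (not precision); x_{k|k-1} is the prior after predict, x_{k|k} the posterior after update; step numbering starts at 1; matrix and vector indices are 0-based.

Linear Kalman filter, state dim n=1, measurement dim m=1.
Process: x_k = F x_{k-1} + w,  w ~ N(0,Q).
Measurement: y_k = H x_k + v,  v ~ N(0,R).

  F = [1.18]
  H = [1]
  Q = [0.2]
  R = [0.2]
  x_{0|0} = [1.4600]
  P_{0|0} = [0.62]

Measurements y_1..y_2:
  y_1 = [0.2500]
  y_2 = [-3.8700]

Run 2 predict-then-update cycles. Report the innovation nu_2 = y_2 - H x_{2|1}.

step 1: x^-=[1.7228]  P^-=[1.0633]  S=[1.2633]  K=[0.8417]  nu=[-1.4728]  x^+=[0.4832]  P^+=[0.1683]
step 2: x^-=[0.5701]  P^-=[0.4344]  S=[0.6344]  K=[0.6847]  nu=[-4.4401]  x^+=[-2.4702]  P^+=[0.1369]

innov = [-4.4401]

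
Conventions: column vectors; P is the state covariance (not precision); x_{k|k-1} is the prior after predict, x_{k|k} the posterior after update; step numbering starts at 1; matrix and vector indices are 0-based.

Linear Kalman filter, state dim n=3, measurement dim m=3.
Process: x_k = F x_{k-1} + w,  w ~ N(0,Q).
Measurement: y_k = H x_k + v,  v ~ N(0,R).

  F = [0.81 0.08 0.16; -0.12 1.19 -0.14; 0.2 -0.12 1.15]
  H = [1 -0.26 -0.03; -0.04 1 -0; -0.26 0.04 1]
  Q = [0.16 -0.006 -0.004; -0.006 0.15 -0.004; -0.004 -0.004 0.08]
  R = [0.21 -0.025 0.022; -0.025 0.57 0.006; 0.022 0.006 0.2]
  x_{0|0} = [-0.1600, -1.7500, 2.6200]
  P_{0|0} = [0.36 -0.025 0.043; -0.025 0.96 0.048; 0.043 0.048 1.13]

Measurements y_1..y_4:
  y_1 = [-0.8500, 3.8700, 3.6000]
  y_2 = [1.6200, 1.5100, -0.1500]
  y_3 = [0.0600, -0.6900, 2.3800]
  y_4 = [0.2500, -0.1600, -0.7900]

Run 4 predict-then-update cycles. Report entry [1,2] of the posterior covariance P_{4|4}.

step 1: x^-=[0.1496, -2.4301, 3.1910]  P^-=[0.4404 0.0041 0.3000; 0.0041 1.5294 -0.2786; 0.3000 -0.2786 1.6104]  S=[0.7307 -0.4274 0.2188; -0.4274 2.0998 -0.2199; 0.2188 -0.2199 1.6642]  K=[0.6526 0.1309 0.0430; -0.1083 0.7037 -0.0241; 0.1709 -0.0104 0.8902]  nu=[-1.5357, 6.3061, 0.5451]  x^+=[-0.0036, 2.1608, 3.3484]  P^+=[0.1534 0.0647 0.0610; 0.0647 0.4063 -0.0024; 0.0610 -0.0024 0.1977]
step 2: x^-=[0.7057, 2.1030, 3.5907]  P^-=[0.2924 0.0666 0.1067; 0.0666 0.7158 -0.0947; 0.1067 -0.0947 0.3791]  S=[0.5087 -0.1526 0.0666; -0.1526 1.2809 -0.0787; 0.0666 -0.0787 0.5356]  K=[0.5668 0.1108 0.0081; -0.0568 0.5458 -0.0684; 0.1473 -0.0211 0.6275]  nu=[1.5688, -0.5648, -3.6413]  x^+=[1.5029, 1.9547, 1.5486]  P^+=[0.1320 0.0543 0.0469; 0.0543 0.3143 -0.0101; 0.0469 -0.0101 0.1412]
step 3: x^-=[1.6215, 1.9289, 1.8469]  P^-=[0.2711 0.0518 0.0804; 0.0518 0.5891 -0.0828; 0.0804 -0.0828 0.2983]  S=[0.4882 -0.1341 0.0446; -0.1341 1.1554 -0.0672; 0.0446 -0.0672 0.4681]  K=[0.5512 0.0986 -0.0129; -0.0590 0.4967 -0.0784; 0.1312 -0.0261 0.5693]  nu=[-1.0045, -2.5541, 0.8775]  x^+=[0.8046, 0.6508, 2.2815]  P^+=[0.1266 0.0474 0.0412; 0.0474 0.2860 -0.0131; 0.0412 -0.0131 0.1278]
step 4: x^-=[1.0688, 0.3585, 2.7065]  P^-=[0.2646 0.0435 0.0721; 0.0435 0.5515 -0.0815; 0.0721 -0.0815 0.2785]  S=[0.4839 -0.1325 0.0378; -0.1325 1.1185 -0.0649; 0.0378 -0.0649 0.4523]  K=[0.5460 0.0929 -0.0211; -0.0637 0.4792 -0.0823; 0.1246 -0.0286 0.5525]  nu=[-0.6444, -0.4758, -3.2329]  x^+=[0.7408, 0.4375, 0.8536]  P^+=[0.1245 0.0442 0.0390; 0.0442 0.2760 -0.0145; 0.0390 -0.0145 0.1238]

P_post[1,2] = -0.0145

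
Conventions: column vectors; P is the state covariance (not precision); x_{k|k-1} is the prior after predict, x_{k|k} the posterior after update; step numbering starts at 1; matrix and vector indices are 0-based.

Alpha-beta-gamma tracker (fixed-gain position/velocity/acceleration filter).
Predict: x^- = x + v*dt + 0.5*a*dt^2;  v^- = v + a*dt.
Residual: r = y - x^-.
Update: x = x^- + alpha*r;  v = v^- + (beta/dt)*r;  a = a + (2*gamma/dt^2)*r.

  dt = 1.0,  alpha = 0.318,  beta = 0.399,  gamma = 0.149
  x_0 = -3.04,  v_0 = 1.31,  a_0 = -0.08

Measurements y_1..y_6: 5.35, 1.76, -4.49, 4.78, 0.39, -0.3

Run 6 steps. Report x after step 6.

step 1: x_pred=-1.7700  r=7.1200  x^+=0.4942  v^+=4.0709  a^+=2.0418
step 2: x_pred=5.5859  r=-3.8259  x^+=4.3693  v^+=4.5861  a^+=0.9016
step 3: x_pred=9.4062  r=-13.8962  x^+=4.9872  v^+=-0.0568  a^+=-3.2394
step 4: x_pred=3.3106  r=1.4694  x^+=3.7779  v^+=-2.7100  a^+=-2.8016
step 5: x_pred=-0.3329  r=0.7229  x^+=-0.1030  v^+=-5.2231  a^+=-2.5861
step 6: x_pred=-6.6192  r=6.3192  x^+=-4.6097  v^+=-5.2879  a^+=-0.7030

x_post = -4.6097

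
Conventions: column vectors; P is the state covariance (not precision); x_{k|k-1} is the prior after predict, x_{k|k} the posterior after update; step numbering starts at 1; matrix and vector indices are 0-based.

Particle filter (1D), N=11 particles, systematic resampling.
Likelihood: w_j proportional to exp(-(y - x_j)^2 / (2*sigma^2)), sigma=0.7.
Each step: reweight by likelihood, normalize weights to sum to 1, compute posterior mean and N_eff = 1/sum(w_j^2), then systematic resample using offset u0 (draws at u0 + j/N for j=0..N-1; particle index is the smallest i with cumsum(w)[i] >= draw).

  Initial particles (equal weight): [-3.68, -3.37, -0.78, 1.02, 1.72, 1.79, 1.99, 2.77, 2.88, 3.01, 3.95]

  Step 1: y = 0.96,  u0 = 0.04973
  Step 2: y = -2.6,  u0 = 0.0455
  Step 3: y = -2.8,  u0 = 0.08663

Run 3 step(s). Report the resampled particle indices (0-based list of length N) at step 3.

resampled_idx = [0, 1, 2, 3, 4, 5, 6, 7, 8, 9, 10]

step 1: w=[0.0000, 0.0000, 0.0182, 0.3981, 0.2216, 0.1978, 0.1353, 0.0141, 0.0093, 0.0055, 0.0000]  mean=1.4790  Neff=3.7638  idx=[3, 3, 3, 3, 3, 4, 4, 5, 5, 6, 6]
step 2: w=[0.1996, 0.1996, 0.1996, 0.1996, 0.1996, 0.0007, 0.0007, 0.0004, 0.0004, 0.0001, 0.0001]  mean=1.0216  Neff=5.0223  idx=[0, 0, 1, 1, 2, 2, 2, 3, 3, 4, 4]
step 3: w=[0.0909, 0.0909, 0.0909, 0.0909, 0.0909, 0.0909, 0.0909, 0.0909, 0.0909, 0.0909, 0.0909]  mean=1.0200  Neff=11.0000  idx=[0, 1, 2, 3, 4, 5, 6, 7, 8, 9, 10]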